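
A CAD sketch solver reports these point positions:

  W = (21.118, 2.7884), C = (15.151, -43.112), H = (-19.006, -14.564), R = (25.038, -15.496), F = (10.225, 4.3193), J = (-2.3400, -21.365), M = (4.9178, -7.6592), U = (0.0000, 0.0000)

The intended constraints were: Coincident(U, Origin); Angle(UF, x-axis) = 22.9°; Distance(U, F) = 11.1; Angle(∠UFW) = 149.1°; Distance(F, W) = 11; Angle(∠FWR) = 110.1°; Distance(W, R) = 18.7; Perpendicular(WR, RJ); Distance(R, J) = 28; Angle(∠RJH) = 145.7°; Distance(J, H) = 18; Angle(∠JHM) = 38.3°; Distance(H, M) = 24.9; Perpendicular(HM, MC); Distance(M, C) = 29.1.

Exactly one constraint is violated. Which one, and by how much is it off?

Distance(M, C) = 29.1 — off by 7.80.

U = (0.00, 0.00) ✓; UF at 22.90° ✓; |UF| = 11.10 ✓; ∠UFW = 149.1° ✓; |FW| = 11.00 ✓; ∠FWR = 110.1° ✓; |WR| = 18.70 ✓; ∠(WR, RJ) = 90.00° ✓; |RJ| = 28.00 ✓; ∠RJH = 145.7° ✓; |JH| = 18.00 ✓; ∠JHM = 38.30° ✓; |HM| = 24.90 ✓; ∠(HM, MC) = 90.00° ✓; |MC| = 36.90 ✗.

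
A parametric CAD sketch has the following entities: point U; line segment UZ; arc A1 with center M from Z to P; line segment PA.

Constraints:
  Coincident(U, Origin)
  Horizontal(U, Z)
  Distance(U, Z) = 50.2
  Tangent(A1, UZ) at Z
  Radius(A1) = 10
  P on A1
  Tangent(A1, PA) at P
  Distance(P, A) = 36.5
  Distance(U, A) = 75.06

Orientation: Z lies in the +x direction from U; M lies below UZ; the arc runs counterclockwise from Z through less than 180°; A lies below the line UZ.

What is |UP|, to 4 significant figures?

43.92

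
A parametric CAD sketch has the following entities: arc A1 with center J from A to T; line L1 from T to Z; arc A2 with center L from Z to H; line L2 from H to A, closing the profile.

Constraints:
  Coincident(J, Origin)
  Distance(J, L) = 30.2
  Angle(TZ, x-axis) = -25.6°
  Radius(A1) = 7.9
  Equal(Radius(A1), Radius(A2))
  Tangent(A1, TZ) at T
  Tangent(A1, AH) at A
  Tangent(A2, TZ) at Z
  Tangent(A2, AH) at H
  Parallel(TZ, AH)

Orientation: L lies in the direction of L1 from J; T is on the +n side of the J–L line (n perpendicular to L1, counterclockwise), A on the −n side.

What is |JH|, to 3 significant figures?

31.2

Tangency of A1 to both parallel lines with radius 7.9 puts T and A at J ± 7.9·n: T = (3.41, 7.12), A = (-3.41, -7.12). Equal radii place Z and H the same way about L: Z = L + 7.9·n = (30.6, -5.92), H = L − 7.9·n = (23.8, -20.2). Then |JH| = |H − J| = 31.2.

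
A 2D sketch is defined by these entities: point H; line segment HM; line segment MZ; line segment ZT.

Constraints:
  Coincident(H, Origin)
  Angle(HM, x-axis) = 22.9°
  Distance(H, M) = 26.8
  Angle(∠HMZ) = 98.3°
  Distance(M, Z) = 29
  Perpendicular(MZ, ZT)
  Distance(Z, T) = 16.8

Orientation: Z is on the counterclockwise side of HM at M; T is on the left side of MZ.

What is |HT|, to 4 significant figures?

34.28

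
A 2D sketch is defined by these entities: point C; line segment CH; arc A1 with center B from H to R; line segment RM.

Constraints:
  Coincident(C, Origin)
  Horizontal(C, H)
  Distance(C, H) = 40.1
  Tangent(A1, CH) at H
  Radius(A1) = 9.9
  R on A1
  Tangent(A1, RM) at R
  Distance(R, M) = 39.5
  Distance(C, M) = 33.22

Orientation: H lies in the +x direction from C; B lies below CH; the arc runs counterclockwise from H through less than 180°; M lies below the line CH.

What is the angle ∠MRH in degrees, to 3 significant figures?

156°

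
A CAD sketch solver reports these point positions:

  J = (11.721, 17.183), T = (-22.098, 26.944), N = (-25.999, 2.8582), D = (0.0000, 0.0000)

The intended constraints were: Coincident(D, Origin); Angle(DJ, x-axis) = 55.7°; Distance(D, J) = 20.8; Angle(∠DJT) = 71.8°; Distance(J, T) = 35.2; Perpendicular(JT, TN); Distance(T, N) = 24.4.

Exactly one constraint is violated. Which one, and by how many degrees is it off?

Perpendicular(JT, TN) — off by 6.90°.

D = (0.00, 0.00) ✓; DJ at 55.70° ✓; |DJ| = 20.80 ✓; ∠DJT = 71.80° ✓; |JT| = 35.20 ✓; ∠(JT, TN) = 96.90° ✗; |TN| = 24.40 ✓.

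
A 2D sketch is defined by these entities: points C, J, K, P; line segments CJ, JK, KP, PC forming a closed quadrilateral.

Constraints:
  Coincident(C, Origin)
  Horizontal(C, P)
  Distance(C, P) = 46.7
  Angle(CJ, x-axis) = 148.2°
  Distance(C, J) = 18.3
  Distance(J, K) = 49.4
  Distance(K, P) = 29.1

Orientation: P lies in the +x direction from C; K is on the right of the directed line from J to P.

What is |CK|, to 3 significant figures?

31.2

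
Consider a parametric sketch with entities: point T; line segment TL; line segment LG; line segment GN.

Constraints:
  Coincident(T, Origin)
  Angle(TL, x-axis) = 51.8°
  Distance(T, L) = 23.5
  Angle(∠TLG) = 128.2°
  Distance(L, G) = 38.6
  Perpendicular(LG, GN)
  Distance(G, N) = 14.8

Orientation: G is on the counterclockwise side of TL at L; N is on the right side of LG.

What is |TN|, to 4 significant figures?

62.69

T is at the origin; TL runs at 51.8° with length 23.5, so L = 23.5·(cos 51.8°, sin 51.8°) = (14.53, 18.47). ∠TLG = 128.2°, so LG runs at 51.8° + (180° − 128.2°) = 103.6° from the x-axis; with |LG| = 38.6, G = L + 38.6·(cos 103.6°, sin 103.6°) = (5.456, 55.99). LG is perpendicular to GN; with |GN| = 14.8 on the right of LG, N = G + 14.8·(0.9720, 0.2351) = (19.84, 59.47). Then |TN| = |N − T| = 62.69.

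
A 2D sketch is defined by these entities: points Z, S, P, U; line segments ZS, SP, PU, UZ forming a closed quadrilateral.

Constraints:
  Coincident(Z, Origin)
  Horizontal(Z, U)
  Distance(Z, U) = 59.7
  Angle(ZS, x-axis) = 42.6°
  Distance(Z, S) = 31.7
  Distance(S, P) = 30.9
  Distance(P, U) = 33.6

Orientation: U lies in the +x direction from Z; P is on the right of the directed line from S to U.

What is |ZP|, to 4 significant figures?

28.87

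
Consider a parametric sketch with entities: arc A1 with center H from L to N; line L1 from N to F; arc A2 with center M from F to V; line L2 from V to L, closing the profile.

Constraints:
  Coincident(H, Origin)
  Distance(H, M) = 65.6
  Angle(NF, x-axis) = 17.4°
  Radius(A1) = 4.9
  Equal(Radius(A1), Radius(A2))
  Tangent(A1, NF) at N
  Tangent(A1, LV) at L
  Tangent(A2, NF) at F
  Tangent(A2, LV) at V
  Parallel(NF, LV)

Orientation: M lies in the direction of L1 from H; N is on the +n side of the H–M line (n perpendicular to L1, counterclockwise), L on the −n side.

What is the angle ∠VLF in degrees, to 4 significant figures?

8.497°

Tangency of A1 to both parallel lines with radius 4.9 puts N and L at H ± 4.9·n: N = (-1.465, 4.676), L = (1.465, -4.676). Equal radii place F and V the same way about M: F = M + 4.9·n = (61.13, 24.29), V = M − 4.9·n = (64.06, 14.94). Then cos ∠VLF = LV·LF / (|LV||LF|), giving 8.497°.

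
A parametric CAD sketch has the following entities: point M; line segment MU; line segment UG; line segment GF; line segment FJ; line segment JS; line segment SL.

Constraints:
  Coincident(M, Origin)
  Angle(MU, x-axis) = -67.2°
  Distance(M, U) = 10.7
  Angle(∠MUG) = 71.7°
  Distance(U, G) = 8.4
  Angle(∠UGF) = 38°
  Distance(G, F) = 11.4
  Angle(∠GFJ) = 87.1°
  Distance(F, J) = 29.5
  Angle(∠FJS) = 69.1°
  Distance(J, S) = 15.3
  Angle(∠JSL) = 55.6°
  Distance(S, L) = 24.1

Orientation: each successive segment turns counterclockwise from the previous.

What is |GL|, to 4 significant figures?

19.51

∠FJS = 69.1° gives JS at 26.90° from the x-axis; with |JS| = 15.3, S = (15.82, -27.37). ∠JSL = 55.6° gives SL at 151.3° from the x-axis; with |SL| = 24.1, L = (-5.318, -15.80). Then |GL| = |L − G| = 19.51.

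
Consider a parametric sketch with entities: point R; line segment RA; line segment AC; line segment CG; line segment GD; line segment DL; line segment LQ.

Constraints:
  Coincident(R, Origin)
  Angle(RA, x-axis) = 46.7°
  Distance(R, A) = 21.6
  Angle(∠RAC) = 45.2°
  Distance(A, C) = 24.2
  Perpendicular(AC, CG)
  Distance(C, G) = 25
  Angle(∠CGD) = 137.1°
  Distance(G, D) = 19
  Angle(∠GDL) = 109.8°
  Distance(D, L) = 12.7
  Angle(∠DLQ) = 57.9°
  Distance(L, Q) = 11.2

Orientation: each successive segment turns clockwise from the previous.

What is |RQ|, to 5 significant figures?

13.810

R is at the origin; RA runs at 46.7° with length 21.6, so A = (14.814, 15.720). ∠RAC = 45.2° gives AC at -88.100° from the x-axis; with |AC| = 24.2, C = (15.616, -8.4668). AC ⟂ CG, so CG runs at -178.10°; with |CG| = 25.0, G = (-9.3702, -9.2957). ∠CGD = 137.1° gives GD at 139.00° from the x-axis; with |GD| = 19.0, D = (-23.710, 3.1694). ∠GDL = 109.8° gives DL at 68.800° from the x-axis; with |DL| = 12.7, L = (-19.117, 15.010). ∠DLQ = 57.9° gives LQ at -53.300° from the x-axis; with |LQ| = 11.2, Q = (-12.424, 6.0301). Then |RQ| = |Q − R| = 13.810.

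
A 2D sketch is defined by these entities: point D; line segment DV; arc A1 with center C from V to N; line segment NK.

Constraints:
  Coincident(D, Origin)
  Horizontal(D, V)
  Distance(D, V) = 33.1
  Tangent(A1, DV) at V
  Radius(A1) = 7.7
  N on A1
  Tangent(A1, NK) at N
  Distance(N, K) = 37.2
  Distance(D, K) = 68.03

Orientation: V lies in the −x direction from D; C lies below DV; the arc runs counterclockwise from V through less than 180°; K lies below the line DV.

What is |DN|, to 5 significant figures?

40.178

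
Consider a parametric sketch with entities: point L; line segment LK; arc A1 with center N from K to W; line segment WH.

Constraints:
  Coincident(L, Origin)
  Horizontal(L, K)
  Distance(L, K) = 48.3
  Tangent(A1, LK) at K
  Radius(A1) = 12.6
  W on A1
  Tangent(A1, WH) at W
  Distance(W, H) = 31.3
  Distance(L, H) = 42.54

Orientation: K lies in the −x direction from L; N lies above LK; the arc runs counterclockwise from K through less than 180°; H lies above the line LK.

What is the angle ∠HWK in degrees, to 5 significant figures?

147.70°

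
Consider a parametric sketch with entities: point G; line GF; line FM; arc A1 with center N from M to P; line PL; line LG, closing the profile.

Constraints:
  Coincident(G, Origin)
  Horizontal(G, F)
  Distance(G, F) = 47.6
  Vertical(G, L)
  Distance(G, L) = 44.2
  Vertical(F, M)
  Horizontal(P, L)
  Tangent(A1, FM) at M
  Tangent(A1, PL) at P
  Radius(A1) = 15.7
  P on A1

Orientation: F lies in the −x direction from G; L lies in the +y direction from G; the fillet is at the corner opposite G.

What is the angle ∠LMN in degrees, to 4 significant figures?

18.25°

G is at the origin; G and F share the same y with |GF| = 47.6 and F on the −x side, so F = (-47.60, 0.000). GL is vertical with |GL| = 44.2 and L on the +y side, so L = (0.000, 44.20). The virtual corner opposite G is at (-47.60, 44.20). Tangency of A1 to FM means the radius NM is perpendicular to FM and the tangent condition forces NP to be normal to PL, with radius 15.7, so the center N sits 15.7 in from both sides at N = (-31.90, 28.50). That places the tangent points at M = (-47.60, 28.50) on FM and P = (-31.90, 44.20) on PL. Then cos ∠LMN = ML·MN / (|ML||MN|), giving 18.25°.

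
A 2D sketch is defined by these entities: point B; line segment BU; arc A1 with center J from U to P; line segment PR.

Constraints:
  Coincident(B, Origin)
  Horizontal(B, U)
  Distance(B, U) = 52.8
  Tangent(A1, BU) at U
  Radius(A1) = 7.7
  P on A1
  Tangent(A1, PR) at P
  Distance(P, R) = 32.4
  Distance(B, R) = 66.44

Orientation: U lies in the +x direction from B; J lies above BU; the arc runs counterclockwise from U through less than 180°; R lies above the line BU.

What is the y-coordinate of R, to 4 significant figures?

41.00

B is at the origin; BU is horizontal with |BU| = 52.8 and U on the +x side, so U = (52.80, 0.000). The tangent condition forces JU to be normal to BU, so J = U + (0, 7.7) = (52.80, 7.700). Since JP ⟂ PR (tangency), |JR| = √(7.7² + 32.4²) = 33.30 regardless of where P sits on A1. So R lies on both circle(B, 66.44) and circle(J, 33.30); the above-BU intersection is R = (52.28, 41.00). P is the foot of the tangent from R: P = (60.26, 9.597).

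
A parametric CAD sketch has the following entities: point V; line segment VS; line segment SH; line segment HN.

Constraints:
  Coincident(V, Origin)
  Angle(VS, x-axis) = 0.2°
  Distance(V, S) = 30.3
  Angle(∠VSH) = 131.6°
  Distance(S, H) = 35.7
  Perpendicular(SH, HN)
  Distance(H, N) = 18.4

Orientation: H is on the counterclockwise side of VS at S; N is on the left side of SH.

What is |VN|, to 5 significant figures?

55.979

∠VSH = 131.6°, so SH runs at 0.2° + (180° − 131.6°) = 48.600° from the x-axis; with |SH| = 35.7, H = S + 35.7·(cos 48.600°, sin 48.600°) = (53.909, 26.885). SH is perpendicular to HN; with |HN| = 18.4 on the left of SH, N = H + 18.4·(-0.75011, 0.66131) = (40.107, 39.053). Then |VN| = |N − V| = 55.979.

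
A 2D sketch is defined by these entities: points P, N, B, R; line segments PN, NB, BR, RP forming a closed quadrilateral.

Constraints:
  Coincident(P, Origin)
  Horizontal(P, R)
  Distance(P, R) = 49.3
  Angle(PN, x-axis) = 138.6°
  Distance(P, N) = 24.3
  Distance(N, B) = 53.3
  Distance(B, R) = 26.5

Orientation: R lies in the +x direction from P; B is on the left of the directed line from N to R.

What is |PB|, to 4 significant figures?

41.18

P is at the origin; PR is horizontal with |PR| = 49.3 and R in +x, so R = (49.3, 0). PN runs at 138.6° with |PN| = 24.3, so N = (-18.23, 16.07). B is determined by |NB| = 53.3 and |BR| = 26.5 together: it lies at the intersection of circle(N, 53.3) and circle(R, 26.5). With |NR| = 69.41, the foot of the radical line on NR is 50.11 from N and the perpendicular offset is √(53.3² − 50.11²) = 18.16. Taking the left-of-NR solution: B = (34.73, 22.13).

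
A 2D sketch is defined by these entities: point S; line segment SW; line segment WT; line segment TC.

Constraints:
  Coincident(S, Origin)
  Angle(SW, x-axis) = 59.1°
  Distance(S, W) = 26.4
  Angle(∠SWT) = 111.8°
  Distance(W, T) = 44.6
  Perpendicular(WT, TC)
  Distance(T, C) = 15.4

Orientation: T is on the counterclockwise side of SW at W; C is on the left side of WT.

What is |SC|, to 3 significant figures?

55.2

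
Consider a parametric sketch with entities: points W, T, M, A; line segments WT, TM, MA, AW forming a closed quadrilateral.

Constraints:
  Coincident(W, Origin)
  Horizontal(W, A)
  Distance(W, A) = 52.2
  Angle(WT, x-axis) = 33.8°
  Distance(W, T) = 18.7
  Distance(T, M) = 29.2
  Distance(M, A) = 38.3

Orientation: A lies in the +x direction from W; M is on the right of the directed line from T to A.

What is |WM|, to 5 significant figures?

26.414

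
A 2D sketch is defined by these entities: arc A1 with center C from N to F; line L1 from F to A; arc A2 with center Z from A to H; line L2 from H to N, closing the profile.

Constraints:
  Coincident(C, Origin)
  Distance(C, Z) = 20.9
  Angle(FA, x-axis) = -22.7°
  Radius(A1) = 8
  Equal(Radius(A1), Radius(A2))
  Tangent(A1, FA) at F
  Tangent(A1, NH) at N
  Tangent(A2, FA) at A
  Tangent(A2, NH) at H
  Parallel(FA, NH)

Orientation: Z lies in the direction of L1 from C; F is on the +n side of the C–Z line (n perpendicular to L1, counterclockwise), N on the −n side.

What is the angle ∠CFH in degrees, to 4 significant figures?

52.56°

Tangency of A1 to both parallel lines with radius 8.0 puts F and N at C ± 8.0·n: F = (3.087, 7.380), N = (-3.087, -7.380). Equal radii place A and H the same way about Z: A = Z + 8.0·n = (22.37, -0.6851), H = Z − 8.0·n = (16.19, -15.45). Then cos ∠CFH = FC·FH / (|FC||FH|), giving 52.56°.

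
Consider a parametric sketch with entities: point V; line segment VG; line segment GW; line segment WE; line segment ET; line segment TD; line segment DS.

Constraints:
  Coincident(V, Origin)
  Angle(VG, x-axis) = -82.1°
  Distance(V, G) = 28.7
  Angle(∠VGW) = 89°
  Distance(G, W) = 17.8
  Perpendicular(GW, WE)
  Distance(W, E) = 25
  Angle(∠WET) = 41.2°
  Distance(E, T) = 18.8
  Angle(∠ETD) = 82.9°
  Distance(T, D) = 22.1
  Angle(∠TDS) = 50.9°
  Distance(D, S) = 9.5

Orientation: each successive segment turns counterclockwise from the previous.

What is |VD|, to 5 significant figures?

38.117

V is at the origin; VG runs at -82.1° with length 28.7, so G = (3.9447, -28.428). ∠VGW = 89.0° gives GW at 8.9000° from the x-axis; with |GW| = 17.8, W = (21.530, -25.674). GW is perpendicular to WE, so WE runs at 98.900°; with |WE| = 25.0, E = (17.663, -0.97478). ∠WET = 41.2° gives ET at -122.30° from the x-axis; with |ET| = 18.8, T = (7.6168, -16.866). ∠ETD = 82.9° gives TD at -25.200° from the x-axis; with |TD| = 22.1, D = (27.613, -26.275). Then |VD| = |D − V| = 38.117.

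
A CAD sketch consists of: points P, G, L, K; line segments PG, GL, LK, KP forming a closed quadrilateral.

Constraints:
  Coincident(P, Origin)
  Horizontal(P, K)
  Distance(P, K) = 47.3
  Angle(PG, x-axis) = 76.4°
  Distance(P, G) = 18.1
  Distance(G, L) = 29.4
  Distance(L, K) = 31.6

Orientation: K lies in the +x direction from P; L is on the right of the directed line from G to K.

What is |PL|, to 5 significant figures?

19.178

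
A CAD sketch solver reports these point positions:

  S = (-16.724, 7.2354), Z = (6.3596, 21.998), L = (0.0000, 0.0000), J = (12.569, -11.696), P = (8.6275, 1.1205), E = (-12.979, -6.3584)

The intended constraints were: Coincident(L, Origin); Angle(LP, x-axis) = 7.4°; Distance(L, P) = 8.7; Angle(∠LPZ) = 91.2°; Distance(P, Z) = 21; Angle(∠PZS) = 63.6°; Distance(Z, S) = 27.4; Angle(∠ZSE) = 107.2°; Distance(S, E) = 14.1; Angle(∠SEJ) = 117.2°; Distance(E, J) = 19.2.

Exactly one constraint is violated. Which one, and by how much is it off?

Distance(E, J) = 19.2 — off by 6.90.

L = (0.00, 0.00) ✓; LP at 7.400° ✓; |LP| = 8.700 ✓; ∠LPZ = 91.20° ✓; |PZ| = 21.00 ✓; ∠PZS = 63.60° ✓; |ZS| = 27.40 ✓; ∠ZSE = 107.2° ✓; |SE| = 14.10 ✓; ∠SEJ = 117.2° ✓; |EJ| = 26.10 ✗.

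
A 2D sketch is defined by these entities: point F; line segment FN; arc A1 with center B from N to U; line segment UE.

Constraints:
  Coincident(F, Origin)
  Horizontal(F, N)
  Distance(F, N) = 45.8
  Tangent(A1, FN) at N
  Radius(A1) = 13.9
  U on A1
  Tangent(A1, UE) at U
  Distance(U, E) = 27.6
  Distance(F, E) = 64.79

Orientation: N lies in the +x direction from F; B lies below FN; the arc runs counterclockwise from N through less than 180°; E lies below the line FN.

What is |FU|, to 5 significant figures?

39.389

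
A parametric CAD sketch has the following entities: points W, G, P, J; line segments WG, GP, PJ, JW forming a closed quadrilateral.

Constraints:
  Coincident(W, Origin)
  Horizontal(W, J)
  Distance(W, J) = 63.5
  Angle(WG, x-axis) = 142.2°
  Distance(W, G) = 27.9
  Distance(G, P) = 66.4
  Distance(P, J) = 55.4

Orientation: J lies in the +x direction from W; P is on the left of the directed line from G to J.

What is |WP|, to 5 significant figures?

60.623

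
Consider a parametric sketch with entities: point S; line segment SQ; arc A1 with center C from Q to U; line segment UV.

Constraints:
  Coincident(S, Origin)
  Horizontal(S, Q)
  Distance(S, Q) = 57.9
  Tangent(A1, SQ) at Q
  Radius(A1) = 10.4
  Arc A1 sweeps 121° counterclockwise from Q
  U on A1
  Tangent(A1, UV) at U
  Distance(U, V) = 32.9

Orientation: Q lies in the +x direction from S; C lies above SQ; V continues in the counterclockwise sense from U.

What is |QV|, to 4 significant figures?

44.68

S is at the origin; S and Q share the same y with |SQ| = 57.9 and Q on the +x side, so Q = (57.90, 0.000). A1 meets SQ tangentially, so CQ is at right angles to SQ, so C = Q + (0, 10.4) = (57.90, 10.40). On A1, Q sits at bearing -90° from C; a 121° counterclockwise sweep puts U at bearing 31°, so U = C + 10.4·(cos 31°, sin 31°) = (66.81, 15.76). The tangent condition forces CU to be normal to UV, so UV runs along (−sin 31°, cos 31°); with |UV| = 32.9, V = (49.87, 43.96). Then |QV| = |V − Q| = 44.68.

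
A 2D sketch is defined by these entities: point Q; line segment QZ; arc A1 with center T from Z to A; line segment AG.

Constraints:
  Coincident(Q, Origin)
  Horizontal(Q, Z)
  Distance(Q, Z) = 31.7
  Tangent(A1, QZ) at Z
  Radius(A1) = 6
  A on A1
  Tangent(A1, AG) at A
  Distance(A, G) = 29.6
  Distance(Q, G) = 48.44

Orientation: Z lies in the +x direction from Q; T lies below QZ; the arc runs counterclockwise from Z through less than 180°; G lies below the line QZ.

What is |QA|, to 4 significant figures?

26.85

Checks: ∠(TZ, ZQ) = 90.00° ✓; |TZ| = 6.000 ✓; |TA| = 6.000 ✓; ∠(TA, AG) = 90.00° ✓; |AG| = 29.60 ✓; |QG| = 48.44 ✓.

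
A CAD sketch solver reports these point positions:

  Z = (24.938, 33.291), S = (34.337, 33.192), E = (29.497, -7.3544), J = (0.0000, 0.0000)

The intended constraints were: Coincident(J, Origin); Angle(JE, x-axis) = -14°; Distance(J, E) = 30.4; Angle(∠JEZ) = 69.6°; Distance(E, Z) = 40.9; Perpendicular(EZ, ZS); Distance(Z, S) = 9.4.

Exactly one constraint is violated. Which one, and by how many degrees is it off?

Perpendicular(EZ, ZS) — off by 7.00°.

J = (0.00, 0.00) ✓; JE at -14.00° ✓; |JE| = 30.40 ✓; ∠JEZ = 69.60° ✓; |EZ| = 40.90 ✓; ∠(EZ, ZS) = 97.00° ✗; |ZS| = 9.400 ✓.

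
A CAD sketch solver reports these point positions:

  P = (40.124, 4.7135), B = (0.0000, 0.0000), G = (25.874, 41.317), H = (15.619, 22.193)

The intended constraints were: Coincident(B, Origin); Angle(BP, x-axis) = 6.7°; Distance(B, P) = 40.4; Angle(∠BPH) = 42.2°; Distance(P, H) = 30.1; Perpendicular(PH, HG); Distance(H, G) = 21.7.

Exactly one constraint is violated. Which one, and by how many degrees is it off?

Perpendicular(PH, HG) — off by 7.30°.

B = (0.00, 0.00) ✓; BP at 6.700° ✓; |BP| = 40.40 ✓; ∠BPH = 42.20° ✓; |PH| = 30.10 ✓; ∠(PH, HG) = 82.70° ✗; |HG| = 21.70 ✓.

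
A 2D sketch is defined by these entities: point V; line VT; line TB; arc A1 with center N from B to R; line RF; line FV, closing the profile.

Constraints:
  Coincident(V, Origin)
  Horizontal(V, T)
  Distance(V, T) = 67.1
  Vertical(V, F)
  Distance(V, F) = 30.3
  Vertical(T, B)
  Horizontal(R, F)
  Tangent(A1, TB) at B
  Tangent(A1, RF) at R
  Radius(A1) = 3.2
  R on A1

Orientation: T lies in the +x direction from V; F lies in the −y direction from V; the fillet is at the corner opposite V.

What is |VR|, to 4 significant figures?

70.72

The virtual corner opposite V is at (67.10, -30.30). Tangency of A1 to TB means the radius NB is perpendicular to TB and the tangent condition forces NR to be normal to RF, with radius 3.2, so the center N sits 3.2 in from both sides at N = (63.90, -27.10). That places the tangent points at B = (67.10, -27.10) on TB and R = (63.90, -30.30) on RF. Then |VR| = |R − V| = 70.72.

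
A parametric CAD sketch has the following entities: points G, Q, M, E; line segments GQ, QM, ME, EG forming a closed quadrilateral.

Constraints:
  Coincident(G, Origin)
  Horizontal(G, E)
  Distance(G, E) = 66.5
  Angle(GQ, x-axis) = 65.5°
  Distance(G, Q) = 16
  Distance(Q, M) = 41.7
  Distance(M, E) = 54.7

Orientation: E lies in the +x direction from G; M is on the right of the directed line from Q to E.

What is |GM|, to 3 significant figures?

31.3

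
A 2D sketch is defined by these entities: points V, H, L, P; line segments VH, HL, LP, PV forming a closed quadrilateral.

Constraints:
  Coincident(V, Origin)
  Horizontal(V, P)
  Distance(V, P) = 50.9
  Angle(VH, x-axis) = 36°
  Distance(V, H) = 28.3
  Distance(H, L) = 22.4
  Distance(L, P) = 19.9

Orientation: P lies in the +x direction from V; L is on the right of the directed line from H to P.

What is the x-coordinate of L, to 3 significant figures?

31.4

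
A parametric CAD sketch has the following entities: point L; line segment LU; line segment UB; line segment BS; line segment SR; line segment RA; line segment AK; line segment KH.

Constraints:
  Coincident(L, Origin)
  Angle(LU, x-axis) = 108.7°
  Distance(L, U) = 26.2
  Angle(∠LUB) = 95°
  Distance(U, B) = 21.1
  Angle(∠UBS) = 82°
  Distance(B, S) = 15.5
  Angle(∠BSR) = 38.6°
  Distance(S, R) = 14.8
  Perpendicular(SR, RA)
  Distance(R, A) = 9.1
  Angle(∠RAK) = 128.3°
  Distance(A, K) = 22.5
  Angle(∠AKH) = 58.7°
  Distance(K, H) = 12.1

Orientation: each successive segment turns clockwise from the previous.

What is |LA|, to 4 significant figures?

35.41

L is at the origin; LU runs at 108.7° with length 26.2, so U = (-8.400, 24.82). ∠LUB = 95.0° gives UB at 23.70° from the x-axis; with |UB| = 21.1, B = (10.92, 33.30). ∠UBS = 82.0° gives BS at -74.30° from the x-axis; with |BS| = 15.5, S = (15.11, 18.38). ∠BSR = 38.6° gives SR at 144.3° from the x-axis; with |SR| = 14.8, R = (3.096, 27.01). SR is perpendicular to RA, so RA runs at 54.30°; with |RA| = 9.1, A = (8.406, 34.40). Then |LA| = |A − L| = 35.41.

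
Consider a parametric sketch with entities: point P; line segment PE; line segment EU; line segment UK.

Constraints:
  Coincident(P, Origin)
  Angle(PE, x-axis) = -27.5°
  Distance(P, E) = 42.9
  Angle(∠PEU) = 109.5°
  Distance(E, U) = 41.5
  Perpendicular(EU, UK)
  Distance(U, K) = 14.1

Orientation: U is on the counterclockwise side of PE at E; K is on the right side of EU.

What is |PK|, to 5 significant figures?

78.041

P is at the origin; PE runs at -27.5° with length 42.9, so E = 42.9·(cos -27.5°, sin -27.5°) = (38.053, -19.809). ∠PEU = 109.5°, so EU runs at -27.5° + (180° − 109.5°) = 43.000° from the x-axis; with |EU| = 41.5, U = E + 41.5·(cos 43.000°, sin 43.000°) = (68.404, 8.4939). EU ⟂ UK; with |UK| = 14.1 on the right of EU, K = U + 14.1·(0.68200, -0.73135) = (78.020, -1.8182). Then |PK| = |K − P| = 78.041.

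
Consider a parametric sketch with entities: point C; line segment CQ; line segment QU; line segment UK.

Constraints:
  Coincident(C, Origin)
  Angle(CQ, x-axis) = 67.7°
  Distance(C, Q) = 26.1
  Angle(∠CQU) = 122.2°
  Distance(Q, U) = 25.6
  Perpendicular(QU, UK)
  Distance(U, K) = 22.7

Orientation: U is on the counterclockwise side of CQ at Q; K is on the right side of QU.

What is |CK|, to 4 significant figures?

59.72

∠CQU = 122.2°, so QU runs at 67.7° + (180° − 122.2°) = 125.5° from the x-axis; with |QU| = 25.6, U = Q + 25.6·(cos 125.5°, sin 125.5°) = (-4.962, 44.99). The perpendicularity gives UK at right angles to QU; with |UK| = 22.7 on the right of QU, K = U + 22.7·(0.8141, 0.5807) = (13.52, 58.17). Then |CK| = |K − C| = 59.72.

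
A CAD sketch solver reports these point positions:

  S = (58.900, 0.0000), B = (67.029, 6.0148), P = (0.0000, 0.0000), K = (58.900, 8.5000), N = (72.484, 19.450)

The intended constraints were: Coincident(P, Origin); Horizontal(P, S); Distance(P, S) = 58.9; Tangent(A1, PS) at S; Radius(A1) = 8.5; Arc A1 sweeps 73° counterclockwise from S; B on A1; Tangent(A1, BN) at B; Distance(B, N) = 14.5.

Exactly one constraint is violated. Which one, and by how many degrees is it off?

Tangent(A1, BN) at B — off by 5.10°.

P = (0.00, 0.00) ✓; P.y = 0.00, S.y = 0.00 ✓; |PS| = 58.90 ✓; ∠(KS, SP) = 90.00° ✓; |KS| = 8.500 ✓; bearing(K→B) − bearing(K→S) = 73.00° ✓; |KB| = 8.500 ✓; ∠(KB, BN) = 95.10° ✗; |BN| = 14.50 ✓.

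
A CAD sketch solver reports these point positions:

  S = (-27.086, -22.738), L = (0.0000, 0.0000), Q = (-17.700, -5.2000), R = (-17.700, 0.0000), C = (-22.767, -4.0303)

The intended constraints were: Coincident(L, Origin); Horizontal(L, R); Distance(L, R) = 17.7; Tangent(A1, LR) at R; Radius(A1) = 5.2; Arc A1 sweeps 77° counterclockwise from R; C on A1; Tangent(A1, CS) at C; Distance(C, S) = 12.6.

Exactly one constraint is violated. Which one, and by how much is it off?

Distance(C, S) = 12.6 — off by 6.60.

L = (0.00, 0.00) ✓; L.y = 0.00, R.y = 0.00 ✓; |LR| = 17.70 ✓; ∠(QR, RL) = 90.00° ✓; |QR| = 5.200 ✓; bearing(Q→C) − bearing(Q→R) = 77.00° ✓; |QC| = 5.200 ✓; ∠(QC, CS) = 90.00° ✓; |CS| = 19.20 ✗.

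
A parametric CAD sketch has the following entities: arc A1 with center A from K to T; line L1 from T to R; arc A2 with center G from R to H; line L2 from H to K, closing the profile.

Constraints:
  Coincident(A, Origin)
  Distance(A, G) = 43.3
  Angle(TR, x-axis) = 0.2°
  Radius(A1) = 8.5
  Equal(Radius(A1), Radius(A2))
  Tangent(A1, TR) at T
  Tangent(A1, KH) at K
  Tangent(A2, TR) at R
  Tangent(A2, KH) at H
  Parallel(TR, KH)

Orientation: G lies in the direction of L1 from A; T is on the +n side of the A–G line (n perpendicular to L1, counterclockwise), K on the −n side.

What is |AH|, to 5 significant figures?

44.126

The slot axis is L1's direction at 0.2°, so u = (cos 0.2°, sin 0.2°) = (0.99999, 0.0034907) and n = (−sin 0.2°, cos 0.2°) = (-0.0034907, 0.99999). A is at the origin and G lies 43.3 along u from A, so G = 43.3·u = (43.300, 0.15115). Tangency of A1 to both parallel lines with radius 8.5 puts T and K at A ± 8.5·n: T = (-0.029671, 8.4999), K = (0.029671, -8.4999). Equal radii place R and H the same way about G: R = G + 8.5·n = (43.270, 8.6511), H = G − 8.5·n = (43.329, -8.3488). Then |AH| = |H − A| = 44.126.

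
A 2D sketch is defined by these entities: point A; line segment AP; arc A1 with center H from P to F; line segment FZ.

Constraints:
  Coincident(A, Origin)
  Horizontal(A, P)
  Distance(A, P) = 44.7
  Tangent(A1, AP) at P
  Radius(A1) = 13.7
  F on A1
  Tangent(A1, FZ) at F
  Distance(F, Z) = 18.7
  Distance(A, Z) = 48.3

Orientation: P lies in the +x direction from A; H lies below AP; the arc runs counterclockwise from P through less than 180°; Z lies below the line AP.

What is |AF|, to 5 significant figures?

34.938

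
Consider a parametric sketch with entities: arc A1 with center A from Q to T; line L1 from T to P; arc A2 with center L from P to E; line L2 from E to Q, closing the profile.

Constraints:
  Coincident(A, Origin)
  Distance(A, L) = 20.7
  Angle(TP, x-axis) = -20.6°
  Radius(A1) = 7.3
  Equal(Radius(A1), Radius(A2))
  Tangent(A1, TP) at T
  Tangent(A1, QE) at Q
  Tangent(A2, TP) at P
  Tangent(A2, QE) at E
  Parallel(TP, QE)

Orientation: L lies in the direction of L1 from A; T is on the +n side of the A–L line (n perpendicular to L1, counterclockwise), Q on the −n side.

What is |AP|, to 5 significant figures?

21.949

The slot axis is L1's direction at -20.6°, so u = (cos -20.6°, sin -20.6°) = (0.93606, -0.35184) and n = (−sin -20.6°, cos -20.6°) = (0.35184, 0.93606). A is at the origin and L lies 20.7 along u from A, so L = 20.7·u = (19.376, -7.2831). Tangency of A1 to both parallel lines with radius 7.3 puts T and Q at A ± 7.3·n: T = (2.5684, 6.8332), Q = (-2.5684, -6.8332). Equal radii place P and E the same way about L: P = L + 7.3·n = (21.945, -0.44989), E = L − 7.3·n = (16.808, -14.116). Then |AP| = |P − A| = 21.949.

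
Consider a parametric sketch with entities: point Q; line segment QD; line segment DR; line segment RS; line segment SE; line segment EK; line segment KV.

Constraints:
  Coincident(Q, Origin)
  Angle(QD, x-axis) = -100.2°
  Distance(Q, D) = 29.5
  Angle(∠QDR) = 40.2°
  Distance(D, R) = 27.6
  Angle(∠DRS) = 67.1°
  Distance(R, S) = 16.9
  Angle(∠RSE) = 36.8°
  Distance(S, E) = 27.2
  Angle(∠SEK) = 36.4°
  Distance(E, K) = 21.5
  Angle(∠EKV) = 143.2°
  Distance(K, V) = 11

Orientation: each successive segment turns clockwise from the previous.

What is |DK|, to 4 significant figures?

31.17

Q is at the origin; QD runs at -100.2° with length 29.5, so D = (-5.224, -29.03). ∠QDR = 40.2° gives DR at 120.0° from the x-axis; with |DR| = 27.6, R = (-19.02, -5.131). ∠DRS = 67.1° gives RS at 7.100° from the x-axis; with |RS| = 16.9, S = (-2.254, -3.043). ∠RSE = 36.8° gives SE at -136.1° from the x-axis; with |SE| = 27.2, E = (-21.85, -21.90). ∠SEK = 36.4° gives EK at 80.30° from the x-axis; with |EK| = 21.5, K = (-18.23, -0.7105). Then |DK| = |K − D| = 31.17.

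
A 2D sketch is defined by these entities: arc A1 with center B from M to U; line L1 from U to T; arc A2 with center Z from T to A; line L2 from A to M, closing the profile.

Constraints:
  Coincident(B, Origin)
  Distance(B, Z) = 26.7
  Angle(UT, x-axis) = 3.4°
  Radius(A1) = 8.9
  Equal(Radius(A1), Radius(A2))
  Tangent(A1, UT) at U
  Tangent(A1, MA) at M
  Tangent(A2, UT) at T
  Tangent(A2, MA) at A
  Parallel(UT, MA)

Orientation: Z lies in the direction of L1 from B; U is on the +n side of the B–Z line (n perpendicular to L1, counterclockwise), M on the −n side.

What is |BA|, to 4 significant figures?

28.14

The slot axis is L1's direction at 3.4°, so u = (cos 3.4°, sin 3.4°) = (0.9982, 0.05931) and n = (−sin 3.4°, cos 3.4°) = (-0.05931, 0.9982). B is at the origin and Z lies 26.7 along u from B, so Z = 26.7·u = (26.65, 1.583). Tangency of A1 to both parallel lines with radius 8.9 puts U and M at B ± 8.9·n: U = (-0.5278, 8.884), M = (0.5278, -8.884). Equal radii place T and A the same way about Z: T = Z + 8.9·n = (26.13, 10.47), A = Z − 8.9·n = (27.18, -7.301). Then |BA| = |A − B| = 28.14.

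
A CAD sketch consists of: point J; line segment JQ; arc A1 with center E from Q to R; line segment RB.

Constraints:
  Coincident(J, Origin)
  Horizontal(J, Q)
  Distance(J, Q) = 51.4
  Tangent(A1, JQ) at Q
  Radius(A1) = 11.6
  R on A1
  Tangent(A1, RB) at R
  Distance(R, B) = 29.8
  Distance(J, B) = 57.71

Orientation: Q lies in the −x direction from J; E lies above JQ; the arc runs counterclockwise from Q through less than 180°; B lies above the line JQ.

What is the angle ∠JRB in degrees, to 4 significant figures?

107.0°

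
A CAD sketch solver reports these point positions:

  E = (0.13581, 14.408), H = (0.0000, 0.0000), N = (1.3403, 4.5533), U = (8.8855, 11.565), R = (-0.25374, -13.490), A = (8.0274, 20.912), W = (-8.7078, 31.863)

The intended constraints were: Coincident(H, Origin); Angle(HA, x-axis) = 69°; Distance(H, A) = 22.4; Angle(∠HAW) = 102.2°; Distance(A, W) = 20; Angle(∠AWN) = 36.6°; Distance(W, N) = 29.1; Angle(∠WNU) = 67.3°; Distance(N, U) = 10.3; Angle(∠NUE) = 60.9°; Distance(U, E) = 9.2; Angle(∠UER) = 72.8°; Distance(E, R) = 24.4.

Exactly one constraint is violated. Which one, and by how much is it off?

Distance(E, R) = 24.4 — off by 3.50.

H = (0.00, 0.00) ✓; HA at 69.00° ✓; |HA| = 22.40 ✓; ∠HAW = 102.2° ✓; |AW| = 20.00 ✓; ∠AWN = 36.60° ✓; |WN| = 29.10 ✓; ∠WNU = 67.30° ✓; |NU| = 10.30 ✓; ∠NUE = 60.90° ✓; |UE| = 9.200 ✓; ∠UER = 72.80° ✓; |ER| = 27.90 ✗.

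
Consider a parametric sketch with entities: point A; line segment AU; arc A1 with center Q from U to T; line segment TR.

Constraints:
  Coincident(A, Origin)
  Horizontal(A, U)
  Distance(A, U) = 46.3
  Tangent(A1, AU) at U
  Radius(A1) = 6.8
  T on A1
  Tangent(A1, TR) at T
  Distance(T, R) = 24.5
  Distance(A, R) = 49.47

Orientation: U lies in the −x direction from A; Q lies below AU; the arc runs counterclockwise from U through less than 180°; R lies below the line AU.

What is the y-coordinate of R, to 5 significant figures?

-31.014

Checks: ∠(QU, UA) = 90.00° ✓; |QU| = 6.800 ✓; |QT| = 6.800 ✓; ∠(QT, TR) = 90.00° ✓; |TR| = 24.50 ✓; |AR| = 49.47 ✓.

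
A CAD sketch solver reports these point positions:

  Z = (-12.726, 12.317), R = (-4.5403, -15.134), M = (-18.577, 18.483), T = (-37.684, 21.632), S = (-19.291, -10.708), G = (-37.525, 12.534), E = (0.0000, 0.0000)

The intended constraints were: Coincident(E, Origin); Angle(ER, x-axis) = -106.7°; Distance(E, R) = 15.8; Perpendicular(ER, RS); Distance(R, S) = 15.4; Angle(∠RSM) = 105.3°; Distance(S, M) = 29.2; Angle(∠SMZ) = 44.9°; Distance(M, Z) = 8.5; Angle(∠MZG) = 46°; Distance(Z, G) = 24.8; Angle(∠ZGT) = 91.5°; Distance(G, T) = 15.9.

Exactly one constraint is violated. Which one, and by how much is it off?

Distance(G, T) = 15.9 — off by 6.80.

E = (0.00, 0.00) ✓; ER at -106.7° ✓; |ER| = 15.80 ✓; ∠(ER, RS) = 90.00° ✓; |RS| = 15.40 ✓; ∠RSM = 105.3° ✓; |SM| = 29.20 ✓; ∠SMZ = 44.90° ✓; |MZ| = 8.500 ✓; ∠MZG = 46.00° ✓; |ZG| = 24.80 ✓; ∠ZGT = 91.50° ✓; |GT| = 9.099 ✗.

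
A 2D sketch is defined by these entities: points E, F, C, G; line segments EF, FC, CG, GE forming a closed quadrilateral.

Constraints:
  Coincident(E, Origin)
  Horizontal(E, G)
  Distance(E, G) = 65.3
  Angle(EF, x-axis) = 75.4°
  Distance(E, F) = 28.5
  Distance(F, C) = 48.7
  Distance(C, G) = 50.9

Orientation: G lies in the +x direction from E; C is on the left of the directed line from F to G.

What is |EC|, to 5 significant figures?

70.616

Checks: E = (0.00, 0.00) ✓; |FC| = 48.70 ✓; |CG| = 50.90 ✓.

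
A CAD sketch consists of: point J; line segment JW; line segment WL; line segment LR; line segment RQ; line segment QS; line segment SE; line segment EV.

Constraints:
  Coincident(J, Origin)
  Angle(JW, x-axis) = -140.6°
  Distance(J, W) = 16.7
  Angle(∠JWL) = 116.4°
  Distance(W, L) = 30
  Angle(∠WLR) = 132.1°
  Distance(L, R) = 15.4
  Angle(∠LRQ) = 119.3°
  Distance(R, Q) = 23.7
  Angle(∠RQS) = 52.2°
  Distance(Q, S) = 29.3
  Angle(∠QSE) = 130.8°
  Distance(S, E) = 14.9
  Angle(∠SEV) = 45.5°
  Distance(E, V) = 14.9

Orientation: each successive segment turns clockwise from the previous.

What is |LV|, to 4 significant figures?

8.298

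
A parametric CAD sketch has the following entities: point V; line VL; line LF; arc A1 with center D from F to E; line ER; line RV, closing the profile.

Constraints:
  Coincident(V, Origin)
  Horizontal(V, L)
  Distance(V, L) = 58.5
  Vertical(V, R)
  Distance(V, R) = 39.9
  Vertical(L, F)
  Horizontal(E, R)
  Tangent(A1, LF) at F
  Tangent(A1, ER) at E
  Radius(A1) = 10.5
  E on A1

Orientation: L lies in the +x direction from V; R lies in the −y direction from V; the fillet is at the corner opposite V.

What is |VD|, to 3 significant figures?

56.3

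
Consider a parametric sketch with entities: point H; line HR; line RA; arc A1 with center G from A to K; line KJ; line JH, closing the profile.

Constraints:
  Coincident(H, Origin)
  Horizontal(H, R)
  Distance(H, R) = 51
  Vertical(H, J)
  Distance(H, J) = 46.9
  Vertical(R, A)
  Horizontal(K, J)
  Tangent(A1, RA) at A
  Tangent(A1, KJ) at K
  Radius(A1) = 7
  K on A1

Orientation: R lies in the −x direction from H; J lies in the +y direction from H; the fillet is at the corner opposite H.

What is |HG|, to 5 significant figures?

59.397

H is at the origin; H and R share the same y with |HR| = 51.0 and R on the −x side, so R = (-51.000, 0.0000). HJ is vertical with |HJ| = 46.9 and J on the +y side, so J = (0.0000, 46.900). The virtual corner opposite H is at (-51.000, 46.900). Since A1 is tangent to RA there, GA ⟂ RA and A1 meets KJ tangentially, so GK is at right angles to KJ, with radius 7.0, so the center G sits 7.0 in from both sides at G = (-44.000, 39.900). Then |HG| = |G − H| = 59.397.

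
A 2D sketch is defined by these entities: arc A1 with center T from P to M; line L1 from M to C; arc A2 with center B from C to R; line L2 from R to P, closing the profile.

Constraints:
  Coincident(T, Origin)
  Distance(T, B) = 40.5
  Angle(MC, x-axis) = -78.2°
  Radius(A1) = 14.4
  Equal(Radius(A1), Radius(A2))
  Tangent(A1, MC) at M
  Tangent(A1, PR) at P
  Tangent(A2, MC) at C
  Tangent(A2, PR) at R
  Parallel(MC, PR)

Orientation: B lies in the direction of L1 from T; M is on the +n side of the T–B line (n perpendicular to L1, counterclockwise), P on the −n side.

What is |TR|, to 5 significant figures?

42.984

The slot axis is L1's direction at -78.2°, so u = (cos -78.2°, sin -78.2°) = (0.20450, -0.97887) and n = (−sin -78.2°, cos -78.2°) = (0.97887, 0.20450). T is at the origin and B lies 40.5 along u from T, so B = 40.5·u = (8.2821, -39.644). Tangency of A1 to both parallel lines with radius 14.4 puts M and P at T ± 14.4·n: M = (14.096, 2.9447), P = (-14.096, -2.9447). Equal radii place C and R the same way about B: C = B + 14.4·n = (22.378, -36.699), R = B − 14.4·n = (-5.8136, -42.589). Then |TR| = |R − T| = 42.984.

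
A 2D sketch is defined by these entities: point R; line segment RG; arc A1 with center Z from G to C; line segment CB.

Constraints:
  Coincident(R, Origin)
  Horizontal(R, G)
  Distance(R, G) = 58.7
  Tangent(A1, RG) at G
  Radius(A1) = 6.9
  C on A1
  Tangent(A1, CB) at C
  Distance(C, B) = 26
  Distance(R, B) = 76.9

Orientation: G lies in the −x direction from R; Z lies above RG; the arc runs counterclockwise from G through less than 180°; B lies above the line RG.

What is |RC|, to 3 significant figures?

54.6

Checks: R = (0.00, 0.00) ✓; |ZC| = 6.900 ✓; ∠(ZC, CB) = 90.00° ✓; |CB| = 26.00 ✓; |RB| = 76.90 ✓.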